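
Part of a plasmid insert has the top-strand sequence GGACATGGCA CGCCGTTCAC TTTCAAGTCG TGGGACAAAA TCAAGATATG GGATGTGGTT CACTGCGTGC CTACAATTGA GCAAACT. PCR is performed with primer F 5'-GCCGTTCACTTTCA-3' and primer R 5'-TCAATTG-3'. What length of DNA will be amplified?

69 bp

Scanning the template, GCCGTTCACTTTCA occurs at positions 12–25; this primer anneals to the bottom strand there with its 3' end pointing downstream.
Reverse complement of the reverse primer: CAATTGA. This occurs on the top strand at positions 74–80.
Amplicon spans positions 12–80: 69 bp.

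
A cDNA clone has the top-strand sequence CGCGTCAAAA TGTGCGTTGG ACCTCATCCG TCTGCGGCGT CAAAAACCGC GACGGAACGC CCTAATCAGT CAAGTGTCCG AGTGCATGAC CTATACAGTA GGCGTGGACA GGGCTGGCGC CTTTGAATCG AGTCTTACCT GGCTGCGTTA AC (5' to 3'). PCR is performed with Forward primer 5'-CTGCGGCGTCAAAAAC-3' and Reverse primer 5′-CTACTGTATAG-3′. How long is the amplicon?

Forward primer CTGCGGCGTCAAAAAC is found on the top strand at positions 32–47.
Taking the reverse complement of CTACTGTATAG gives CTATACAGTAG, found at positions 91–101 on the template; the primer anneals here to the top strand with its 3' end pointing upstream.
The product runs from position 32 to position 101, so its length is 101 − 32 + 1 = 70 bp.

70 bp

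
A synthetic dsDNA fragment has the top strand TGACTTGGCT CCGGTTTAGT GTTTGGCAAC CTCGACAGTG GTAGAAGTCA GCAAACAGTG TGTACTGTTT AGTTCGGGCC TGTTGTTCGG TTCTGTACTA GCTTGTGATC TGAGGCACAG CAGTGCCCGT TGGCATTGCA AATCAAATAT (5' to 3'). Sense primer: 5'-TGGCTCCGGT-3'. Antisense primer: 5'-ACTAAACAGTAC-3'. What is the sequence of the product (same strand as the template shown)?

The forward primer matches the template at positions 6–15.
Reverse complement of the reverse primer: GTACTGTTTAGT. This occurs on the top strand at positions 62–73.
The product is the template from position 6 through 73 (68 bp).

5'-TGGCTCCGGTTTAGTGTTTGGCAACCTCGACAGTGGTAGAAGTCAGCAAACAGTGTGTACTGTTTAGT-3'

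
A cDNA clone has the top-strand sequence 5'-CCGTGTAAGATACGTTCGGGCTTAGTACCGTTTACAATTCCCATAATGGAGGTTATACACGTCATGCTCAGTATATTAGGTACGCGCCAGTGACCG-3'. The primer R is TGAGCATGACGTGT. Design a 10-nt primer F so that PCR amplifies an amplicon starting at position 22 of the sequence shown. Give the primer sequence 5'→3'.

The reverse primer's reverse complement ACACGTCATGCTCA matches the template at positions 57–70; the product starts at position 22.
The forward primer is identical to the top strand over positions 22–31: TTAGTACCGT.

5'-TTAGTACCGT-3'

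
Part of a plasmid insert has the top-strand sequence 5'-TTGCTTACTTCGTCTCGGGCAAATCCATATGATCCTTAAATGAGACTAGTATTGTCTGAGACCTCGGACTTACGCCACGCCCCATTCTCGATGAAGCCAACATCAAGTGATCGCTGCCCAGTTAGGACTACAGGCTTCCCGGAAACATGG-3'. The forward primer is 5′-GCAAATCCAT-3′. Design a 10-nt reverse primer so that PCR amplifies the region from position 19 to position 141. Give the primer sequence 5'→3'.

The product's 3' end on the top strand is position 141.
The reverse primer anneals to the top strand over positions 132–141, i.e. to AGGCTTCCCG.
Its sequence written 5'→3' is the reverse complement: CGGGAAGCCT.

5'-CGGGAAGCCT-3'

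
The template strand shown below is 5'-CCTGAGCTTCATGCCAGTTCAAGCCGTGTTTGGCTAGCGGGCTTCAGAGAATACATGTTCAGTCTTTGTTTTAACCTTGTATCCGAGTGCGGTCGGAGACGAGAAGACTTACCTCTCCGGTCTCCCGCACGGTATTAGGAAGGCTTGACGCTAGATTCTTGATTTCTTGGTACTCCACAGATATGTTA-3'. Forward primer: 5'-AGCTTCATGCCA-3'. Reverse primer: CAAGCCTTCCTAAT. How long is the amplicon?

143 bp

The forward primer matches the template at positions 5–16.
Reverse complement of the reverse primer: ATTAGGAAGGCTTG. This occurs on the top strand at positions 134–147.
Amplicon spans positions 5–147: 143 bp.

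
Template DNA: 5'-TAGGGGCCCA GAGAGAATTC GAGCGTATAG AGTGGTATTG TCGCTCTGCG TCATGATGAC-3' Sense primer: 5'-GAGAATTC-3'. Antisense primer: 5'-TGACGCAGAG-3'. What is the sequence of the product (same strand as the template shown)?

Scanning the template, GAGAATTC occurs at positions 13–20; this primer anneals to the bottom strand there with its 3' end pointing downstream.
The reverse primer's reverse complement is CTCTGCGTCA, which matches the template at positions 44–53.
The product is the template from position 13 through 53 (41 bp).

5'-GAGAATTCGAGCGTATAGAGTGGTATTGTCGCTCTGCGTCA-3'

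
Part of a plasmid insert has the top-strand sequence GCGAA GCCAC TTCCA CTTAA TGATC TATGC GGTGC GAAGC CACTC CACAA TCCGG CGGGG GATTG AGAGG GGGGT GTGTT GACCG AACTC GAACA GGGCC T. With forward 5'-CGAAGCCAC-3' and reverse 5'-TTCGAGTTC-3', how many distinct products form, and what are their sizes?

The forward primer CGAAGCCAC matches the top strand at positions 2–10, 35–43.
The reverse primer's reverse complement is GAACTCGAA, matching at positions 85–93.
Each forward site pairs with the reverse site to give a product ending at position 93: sizes 92, 59 bp.

Two products: 92 bp, 59 bp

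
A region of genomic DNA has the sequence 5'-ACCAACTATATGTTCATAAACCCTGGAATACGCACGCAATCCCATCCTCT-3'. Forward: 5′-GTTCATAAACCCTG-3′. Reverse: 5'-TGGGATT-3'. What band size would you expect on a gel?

Forward primer GTTCATAAACCCTG is found on the top strand at positions 12–25.
The reverse primer's reverse complement is AATCCCA, which matches the template at positions 38–44.
Amplicon spans positions 12–44: 33 bp.

33 bp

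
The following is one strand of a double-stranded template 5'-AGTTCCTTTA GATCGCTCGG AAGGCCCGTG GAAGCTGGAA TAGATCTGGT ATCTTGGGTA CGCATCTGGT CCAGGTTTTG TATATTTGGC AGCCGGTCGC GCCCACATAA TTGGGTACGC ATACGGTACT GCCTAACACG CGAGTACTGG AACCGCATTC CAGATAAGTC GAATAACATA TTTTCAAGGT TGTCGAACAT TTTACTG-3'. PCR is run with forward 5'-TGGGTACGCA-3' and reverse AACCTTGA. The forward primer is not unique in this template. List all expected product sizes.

137 bp, 80 bp

The forward primer TGGGTACGCA matches the top strand at positions 55–64, 112–121.
The reverse primer's reverse complement is TCAAGGTT, matching at positions 184–191.
Each forward site pairs with the reverse site to give a product ending at position 191: sizes 137, 80 bp.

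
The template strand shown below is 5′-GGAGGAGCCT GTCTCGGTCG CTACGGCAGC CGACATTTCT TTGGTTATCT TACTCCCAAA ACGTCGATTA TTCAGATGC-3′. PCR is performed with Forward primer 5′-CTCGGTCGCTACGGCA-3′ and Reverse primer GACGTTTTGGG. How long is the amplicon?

Forward primer CTCGGTCGCTACGGCA is found on the top strand at positions 13–28.
The reverse primer's reverse complement is CCCAAAACGTC, which matches the template at positions 55–65.
Product length = (reverse-primer end) − (forward-primer start) + 1 = 65 − 13 + 1 = 53 bp.

53 bp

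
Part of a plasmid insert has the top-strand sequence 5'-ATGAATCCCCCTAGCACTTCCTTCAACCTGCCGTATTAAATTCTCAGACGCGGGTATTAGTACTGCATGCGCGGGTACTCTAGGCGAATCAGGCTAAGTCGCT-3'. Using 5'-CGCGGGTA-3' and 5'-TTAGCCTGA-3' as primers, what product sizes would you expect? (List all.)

The forward primer CGCGGGTA matches the top strand at positions 49–56, 70–77.
The reverse primer's reverse complement is TCAGGCTAA, matching at positions 89–97.
Each forward site pairs with the reverse site to give a product ending at position 97: sizes 49, 28 bp.

49 bp, 28 bp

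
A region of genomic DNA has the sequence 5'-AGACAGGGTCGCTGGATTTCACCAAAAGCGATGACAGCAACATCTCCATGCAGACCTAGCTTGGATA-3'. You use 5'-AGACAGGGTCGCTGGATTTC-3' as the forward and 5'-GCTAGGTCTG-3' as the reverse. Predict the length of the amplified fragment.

60 bp

Scanning the template, AGACAGGGTCGCTGGATTTC occurs at positions 1–20; this primer anneals to the bottom strand there with its 3' end pointing downstream.
Reverse complement of the reverse primer: CAGACCTAGC. This occurs on the top strand at positions 51–60.
Amplicon spans positions 1–60: 60 bp.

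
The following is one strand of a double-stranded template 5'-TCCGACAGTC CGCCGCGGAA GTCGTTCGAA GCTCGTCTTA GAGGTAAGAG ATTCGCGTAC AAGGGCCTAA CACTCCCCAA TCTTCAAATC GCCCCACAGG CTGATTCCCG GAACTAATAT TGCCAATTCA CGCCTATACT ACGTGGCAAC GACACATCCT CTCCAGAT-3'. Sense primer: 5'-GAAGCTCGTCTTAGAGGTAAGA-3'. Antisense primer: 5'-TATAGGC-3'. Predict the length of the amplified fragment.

Forward primer GAAGCTCGTCTTAGAGGTAAGA is found on the top strand at positions 28–49.
Reverse complement of the reverse primer: GCCTATA. This occurs on the top strand at positions 132–138.
Product length = (reverse-primer end) − (forward-primer start) + 1 = 138 − 28 + 1 = 111 bp.

111 bp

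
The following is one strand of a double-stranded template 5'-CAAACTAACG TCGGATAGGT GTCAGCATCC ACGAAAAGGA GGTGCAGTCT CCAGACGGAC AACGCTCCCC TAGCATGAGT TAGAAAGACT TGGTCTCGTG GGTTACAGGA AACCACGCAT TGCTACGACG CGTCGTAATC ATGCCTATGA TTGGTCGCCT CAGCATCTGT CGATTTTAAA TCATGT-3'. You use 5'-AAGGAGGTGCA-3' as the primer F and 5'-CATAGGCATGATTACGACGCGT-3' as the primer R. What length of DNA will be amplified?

114 bp

Forward primer AAGGAGGTGCA is found on the top strand at positions 36–46.
The reverse primer's reverse complement is ACGCGTCGTAATCATGCCTATG, which matches the template at positions 128–149.
Product length = (reverse-primer end) − (forward-primer start) + 1 = 149 − 36 + 1 = 114 bp.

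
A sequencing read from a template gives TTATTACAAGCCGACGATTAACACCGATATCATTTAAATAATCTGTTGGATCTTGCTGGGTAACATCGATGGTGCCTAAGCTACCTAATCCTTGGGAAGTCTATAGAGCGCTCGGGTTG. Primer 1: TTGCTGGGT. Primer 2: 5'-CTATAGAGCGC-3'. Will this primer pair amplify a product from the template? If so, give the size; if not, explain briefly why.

Primer 1 (TTGCTGGGT) matches the top strand at positions 53–61 (3' end points downstream).
Primer 2 (CTATAGAGCGC) also matches the top strand directly, at positions 101–111 — its reverse complement GCGCTCTATAG is not present.
Both primers anneal to the bottom strand with 3' ends pointing the same way, so neither can prime synthesis back toward the other.

No product — both primers anneal to the same strand and extend in the same direction.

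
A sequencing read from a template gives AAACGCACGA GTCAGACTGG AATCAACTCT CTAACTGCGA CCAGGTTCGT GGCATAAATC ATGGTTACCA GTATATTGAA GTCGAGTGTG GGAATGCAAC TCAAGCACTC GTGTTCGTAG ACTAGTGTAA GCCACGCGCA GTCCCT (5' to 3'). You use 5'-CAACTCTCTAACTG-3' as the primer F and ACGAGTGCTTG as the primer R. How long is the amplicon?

Forward primer CAACTCTCTAACTG is found on the top strand at positions 24–37.
The reverse primer's reverse complement is CAAGCACTCGT, which matches the template at positions 102–112.
Amplicon spans positions 24–112: 89 bp.

89 bp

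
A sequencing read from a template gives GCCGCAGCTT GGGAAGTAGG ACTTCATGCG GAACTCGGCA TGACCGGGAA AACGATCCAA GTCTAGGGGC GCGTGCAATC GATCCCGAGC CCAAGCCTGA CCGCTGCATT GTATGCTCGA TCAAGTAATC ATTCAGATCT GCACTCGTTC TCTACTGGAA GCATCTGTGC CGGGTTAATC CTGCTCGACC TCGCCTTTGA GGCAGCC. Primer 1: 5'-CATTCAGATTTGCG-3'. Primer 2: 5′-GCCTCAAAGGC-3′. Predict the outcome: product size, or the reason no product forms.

Primer 1 (CATTCAGATTTGCG) does not match the top strand, and its reverse complement CGCAAATCTGAATG does not match either.
With no annealing site for primer 1, no amplification occurs.

No product — primer 1 has no binding site in the template.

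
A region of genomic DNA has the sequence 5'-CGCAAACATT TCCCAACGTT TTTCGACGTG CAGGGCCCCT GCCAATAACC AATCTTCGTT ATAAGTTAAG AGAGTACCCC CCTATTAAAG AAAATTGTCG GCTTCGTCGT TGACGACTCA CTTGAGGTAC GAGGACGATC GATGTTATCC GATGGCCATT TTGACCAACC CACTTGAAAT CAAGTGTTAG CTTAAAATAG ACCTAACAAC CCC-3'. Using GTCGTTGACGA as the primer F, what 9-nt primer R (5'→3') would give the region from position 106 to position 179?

5'-TTTCAAGTG-3'

The product's 3' end on the top strand is position 179.
The reverse primer anneals to the top strand over positions 171–179, i.e. to CACTTGAAA.
Its sequence written 5'→3' is the reverse complement: TTTCAAGTG.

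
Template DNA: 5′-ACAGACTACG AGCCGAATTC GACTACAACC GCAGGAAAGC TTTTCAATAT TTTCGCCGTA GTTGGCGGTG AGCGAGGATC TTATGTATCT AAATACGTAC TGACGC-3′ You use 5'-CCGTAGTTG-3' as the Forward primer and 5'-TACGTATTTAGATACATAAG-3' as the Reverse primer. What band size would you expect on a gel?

Scanning the template, CCGTAGTTG occurs at positions 56–64; this primer anneals to the bottom strand there with its 3' end pointing downstream.
Taking the reverse complement of TACGTATTTAGATACATAAG gives CTTATGTATCTAAATACGTA, found at positions 80–99 on the template; the primer anneals here to the top strand with its 3' end pointing upstream.
Amplicon spans positions 56–99: 44 bp.

44 bp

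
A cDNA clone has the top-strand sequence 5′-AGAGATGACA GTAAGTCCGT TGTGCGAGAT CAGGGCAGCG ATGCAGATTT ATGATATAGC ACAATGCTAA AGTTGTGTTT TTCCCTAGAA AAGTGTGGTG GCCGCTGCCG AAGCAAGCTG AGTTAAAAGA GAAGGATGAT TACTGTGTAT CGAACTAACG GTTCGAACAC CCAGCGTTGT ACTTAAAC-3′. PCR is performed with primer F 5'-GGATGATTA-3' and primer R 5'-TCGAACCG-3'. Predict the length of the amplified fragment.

33 bp

Scanning the template, GGATGATTA occurs at positions 134–142; this primer anneals to the bottom strand there with its 3' end pointing downstream.
The reverse primer's reverse complement is CGGTTCGA, which matches the template at positions 159–166.
The product runs from position 134 to position 166, so its length is 166 − 134 + 1 = 33 bp.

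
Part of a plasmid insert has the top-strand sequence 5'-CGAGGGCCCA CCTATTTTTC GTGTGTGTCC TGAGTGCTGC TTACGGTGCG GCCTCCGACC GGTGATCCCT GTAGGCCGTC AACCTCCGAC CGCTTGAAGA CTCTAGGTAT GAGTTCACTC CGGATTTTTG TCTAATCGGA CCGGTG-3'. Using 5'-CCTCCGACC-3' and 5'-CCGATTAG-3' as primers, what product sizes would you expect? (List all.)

The forward primer CCTCCGACC matches the top strand at positions 52–60, 83–91.
The reverse primer's reverse complement is CTAATCGG, matching at positions 132–139.
Each forward site pairs with the reverse site to give a product ending at position 139: sizes 88, 57 bp.

88 bp, 57 bp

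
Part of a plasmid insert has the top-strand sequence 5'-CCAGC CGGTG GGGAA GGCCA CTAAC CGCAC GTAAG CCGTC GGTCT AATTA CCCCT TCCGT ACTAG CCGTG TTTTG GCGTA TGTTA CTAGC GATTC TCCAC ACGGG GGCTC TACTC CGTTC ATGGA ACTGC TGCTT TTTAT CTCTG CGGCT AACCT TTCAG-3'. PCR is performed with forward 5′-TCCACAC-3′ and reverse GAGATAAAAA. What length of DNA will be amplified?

Forward primer TCCACAC is found on the top strand at positions 96–102.
The reverse primer's reverse complement is TTTTTATCTC, which matches the template at positions 134–143.
The product runs from position 96 to position 143, so its length is 143 − 96 + 1 = 48 bp.

48 bp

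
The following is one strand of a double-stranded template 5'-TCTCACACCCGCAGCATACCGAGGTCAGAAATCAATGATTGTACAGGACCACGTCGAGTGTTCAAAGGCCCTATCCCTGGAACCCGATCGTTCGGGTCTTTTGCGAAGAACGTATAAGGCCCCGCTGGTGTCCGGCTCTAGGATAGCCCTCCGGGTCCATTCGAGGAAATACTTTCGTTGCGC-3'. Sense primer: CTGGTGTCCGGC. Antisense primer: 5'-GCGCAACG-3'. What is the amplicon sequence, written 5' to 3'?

Forward primer CTGGTGTCCGGC is found on the top strand at positions 125–136.
Taking the reverse complement of GCGCAACG gives CGTTGCGC, found at positions 176–183 on the template; the primer anneals here to the top strand with its 3' end pointing upstream.
The product is the template from position 125 through 183 (59 bp).

5'-CTGGTGTCCGGCTCTAGGATAGCCCTCCGGGTCCATTCGAGGAAATACTTTCGTTGCGC-3'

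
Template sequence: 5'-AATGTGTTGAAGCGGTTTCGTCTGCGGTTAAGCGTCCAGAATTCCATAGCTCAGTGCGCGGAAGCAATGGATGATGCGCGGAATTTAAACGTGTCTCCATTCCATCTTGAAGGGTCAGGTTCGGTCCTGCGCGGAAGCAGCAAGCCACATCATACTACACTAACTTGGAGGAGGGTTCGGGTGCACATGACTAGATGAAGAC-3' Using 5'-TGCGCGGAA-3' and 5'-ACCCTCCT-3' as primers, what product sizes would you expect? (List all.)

The forward primer TGCGCGGAA matches the top strand at positions 55–63, 75–83, 128–136.
The reverse primer's reverse complement is AGGAGGGT, matching at positions 169–176.
Each forward site pairs with the reverse site to give a product ending at position 176: sizes 122, 102, 49 bp.

122 bp, 102 bp, 49 bp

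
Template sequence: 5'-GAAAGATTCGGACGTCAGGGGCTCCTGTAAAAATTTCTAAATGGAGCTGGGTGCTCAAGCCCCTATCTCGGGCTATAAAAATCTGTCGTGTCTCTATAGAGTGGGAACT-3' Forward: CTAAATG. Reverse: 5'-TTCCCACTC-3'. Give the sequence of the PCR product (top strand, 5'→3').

5'-CTAAATGGAGCTGGGTGCTCAAGCCCCTATCTCGGGCTATAAAAATCTGTCGTGTCTCTATAGAGTGGGAA-3'

Scanning the template, CTAAATG occurs at positions 37–43; this primer anneals to the bottom strand there with its 3' end pointing downstream.
Reverse complement of the reverse primer: GAGTGGGAA. This occurs on the top strand at positions 99–107.
The product is the template from position 37 through 107 (71 bp).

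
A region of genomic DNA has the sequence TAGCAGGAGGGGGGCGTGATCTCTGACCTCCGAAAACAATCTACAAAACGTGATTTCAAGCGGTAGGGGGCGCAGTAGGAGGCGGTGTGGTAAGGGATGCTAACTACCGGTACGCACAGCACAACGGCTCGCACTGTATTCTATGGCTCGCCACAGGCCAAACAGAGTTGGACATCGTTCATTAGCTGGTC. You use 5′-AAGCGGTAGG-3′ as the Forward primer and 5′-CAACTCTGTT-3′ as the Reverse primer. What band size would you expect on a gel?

Forward primer AAGCGGTAGG is found on the top strand at positions 58–67.
The reverse primer's reverse complement is AACAGAGTTG, which matches the template at positions 161–170.
Product length = (reverse-primer end) − (forward-primer start) + 1 = 170 − 58 + 1 = 113 bp.

113 bp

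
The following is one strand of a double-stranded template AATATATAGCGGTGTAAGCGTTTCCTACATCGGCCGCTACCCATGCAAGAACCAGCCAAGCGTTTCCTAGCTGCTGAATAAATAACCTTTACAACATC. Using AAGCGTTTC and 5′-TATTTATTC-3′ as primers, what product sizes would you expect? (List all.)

The forward primer AAGCGTTTC matches the top strand at positions 16–24, 58–66.
The reverse primer's reverse complement is GAATAAATA, matching at positions 76–84.
Each forward site pairs with the reverse site to give a product ending at position 84: sizes 69, 27 bp.

69 bp, 27 bp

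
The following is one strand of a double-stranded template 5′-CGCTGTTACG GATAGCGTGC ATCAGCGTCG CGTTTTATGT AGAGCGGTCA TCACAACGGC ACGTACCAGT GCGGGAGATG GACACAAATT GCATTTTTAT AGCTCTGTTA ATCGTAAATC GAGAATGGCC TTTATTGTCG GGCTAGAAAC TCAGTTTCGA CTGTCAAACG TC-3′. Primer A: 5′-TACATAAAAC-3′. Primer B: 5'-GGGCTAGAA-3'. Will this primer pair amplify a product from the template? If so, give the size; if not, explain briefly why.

Primer A (TACATAAAAC) has reverse complement GTTTTATGTA, which matches the top strand at positions 32–41; primer A anneals to the top strand there with its 3' end pointing upstream toward position 32.
Primer B (GGGCTAGAA) matches the top strand directly at positions 140–148; it anneals to the bottom strand with its 3' end pointing downstream toward position 148.
The 3' ends diverge (primer A extends toward position 1, primer B toward position 172), so the primers never converge on a shared product.

No product — the primers' 3' ends point away from each other.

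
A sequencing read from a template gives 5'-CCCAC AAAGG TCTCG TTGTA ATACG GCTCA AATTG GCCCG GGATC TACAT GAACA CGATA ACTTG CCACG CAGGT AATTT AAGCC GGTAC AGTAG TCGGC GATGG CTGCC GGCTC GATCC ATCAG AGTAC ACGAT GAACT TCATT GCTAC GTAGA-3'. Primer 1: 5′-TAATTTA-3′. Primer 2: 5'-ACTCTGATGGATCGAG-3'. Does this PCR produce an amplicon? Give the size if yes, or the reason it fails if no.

Primer 1 (TAATTTA) matches the top strand at positions 75–81; it acts as a forward primer.
Primer 2's reverse complement is CTCGATCCATCAGAGT, matching the top strand at positions 113–128; it acts as a reverse primer.
The 3' ends face each other across positions 75–128, giving a 54 bp product.

Yes — a 54 bp product.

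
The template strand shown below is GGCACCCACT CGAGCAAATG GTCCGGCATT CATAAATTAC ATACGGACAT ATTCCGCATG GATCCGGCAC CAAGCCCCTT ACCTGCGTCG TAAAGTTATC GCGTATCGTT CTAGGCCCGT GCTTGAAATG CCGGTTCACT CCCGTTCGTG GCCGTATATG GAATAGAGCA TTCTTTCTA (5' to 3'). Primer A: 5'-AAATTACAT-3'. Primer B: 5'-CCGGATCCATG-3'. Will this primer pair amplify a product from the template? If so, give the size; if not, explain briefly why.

Yes — a 34 bp product.

Primer A (AAATTACAT) matches the top strand at positions 34–42; it acts as a forward primer.
Primer B's reverse complement is CATGGATCCGG, matching the top strand at positions 57–67; it acts as a reverse primer.
The 3' ends face each other across positions 34–67, giving a 34 bp product.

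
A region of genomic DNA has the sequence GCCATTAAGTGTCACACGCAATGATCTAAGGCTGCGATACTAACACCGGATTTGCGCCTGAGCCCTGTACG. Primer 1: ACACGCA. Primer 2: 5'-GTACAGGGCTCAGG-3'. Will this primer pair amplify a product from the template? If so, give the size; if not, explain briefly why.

Primer 1 (ACACGCA) matches the top strand at positions 14–20; it acts as a forward primer.
Primer 2's reverse complement is CCTGAGCCCTGTAC, matching the top strand at positions 57–70; it acts as a reverse primer.
The 3' ends face each other across positions 14–70, giving a 57 bp product.

Yes — a 57 bp product.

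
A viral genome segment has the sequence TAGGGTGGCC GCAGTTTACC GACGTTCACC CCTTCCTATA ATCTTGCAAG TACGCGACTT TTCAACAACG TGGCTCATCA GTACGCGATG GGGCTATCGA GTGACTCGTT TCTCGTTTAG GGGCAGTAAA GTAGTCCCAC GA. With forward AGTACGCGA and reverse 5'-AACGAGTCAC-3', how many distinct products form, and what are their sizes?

The forward primer AGTACGCGA matches the top strand at positions 49–57, 80–88.
The reverse primer's reverse complement is GTGACTCGTT, matching at positions 101–110.
Each forward site pairs with the reverse site to give a product ending at position 110: sizes 62, 31 bp.

Two products: 62 bp, 31 bp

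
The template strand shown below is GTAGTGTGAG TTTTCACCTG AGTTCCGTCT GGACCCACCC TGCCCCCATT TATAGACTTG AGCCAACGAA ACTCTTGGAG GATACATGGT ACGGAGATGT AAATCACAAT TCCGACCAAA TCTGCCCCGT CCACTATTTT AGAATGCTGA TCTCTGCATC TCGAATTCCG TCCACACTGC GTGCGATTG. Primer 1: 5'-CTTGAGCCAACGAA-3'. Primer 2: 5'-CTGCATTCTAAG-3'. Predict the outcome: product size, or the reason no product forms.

Primer 2 (CTGCATTCTAAG) does not match the top strand, and its reverse complement CTTAGAATGCAG does not match either.
With no annealing site for primer 2, no amplification occurs.

No product — primer 2 has no binding site in the template.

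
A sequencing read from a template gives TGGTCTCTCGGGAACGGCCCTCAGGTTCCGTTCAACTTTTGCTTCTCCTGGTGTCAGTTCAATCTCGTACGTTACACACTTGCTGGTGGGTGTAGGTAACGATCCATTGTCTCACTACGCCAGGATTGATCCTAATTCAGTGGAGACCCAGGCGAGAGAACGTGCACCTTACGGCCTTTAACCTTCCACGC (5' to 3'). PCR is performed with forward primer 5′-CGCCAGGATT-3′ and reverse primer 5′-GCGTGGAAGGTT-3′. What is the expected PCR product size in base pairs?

Scanning the template, CGCCAGGATT occurs at positions 118–127; this primer anneals to the bottom strand there with its 3' end pointing downstream.
Reverse complement of the reverse primer: AACCTTCCACGC. This occurs on the top strand at positions 180–191.
Amplicon spans positions 118–191: 74 bp.

74 bp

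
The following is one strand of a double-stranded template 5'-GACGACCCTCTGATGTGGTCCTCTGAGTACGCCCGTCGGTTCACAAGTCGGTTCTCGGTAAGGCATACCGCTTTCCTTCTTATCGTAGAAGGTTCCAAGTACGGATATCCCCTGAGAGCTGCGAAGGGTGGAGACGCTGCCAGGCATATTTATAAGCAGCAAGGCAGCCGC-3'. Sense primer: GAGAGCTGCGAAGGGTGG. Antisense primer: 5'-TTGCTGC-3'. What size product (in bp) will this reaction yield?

The forward primer matches the template at positions 114–131.
Reverse complement of the reverse primer: GCAGCAA. This occurs on the top strand at positions 156–162.
Amplicon spans positions 114–162: 49 bp.

49 bp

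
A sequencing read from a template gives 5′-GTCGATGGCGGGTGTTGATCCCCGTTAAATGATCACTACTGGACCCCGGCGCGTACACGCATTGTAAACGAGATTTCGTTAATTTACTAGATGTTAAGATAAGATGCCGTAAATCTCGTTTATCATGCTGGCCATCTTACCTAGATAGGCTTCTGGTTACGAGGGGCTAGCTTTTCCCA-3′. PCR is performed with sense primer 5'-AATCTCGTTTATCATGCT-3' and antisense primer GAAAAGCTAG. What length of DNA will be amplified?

Scanning the template, AATCTCGTTTATCATGCT occurs at positions 112–129; this primer anneals to the bottom strand there with its 3' end pointing downstream.
Reverse complement of the reverse primer: CTAGCTTTTC. This occurs on the top strand at positions 167–176.
Product length = (reverse-primer end) − (forward-primer start) + 1 = 176 − 112 + 1 = 65 bp.

65 bp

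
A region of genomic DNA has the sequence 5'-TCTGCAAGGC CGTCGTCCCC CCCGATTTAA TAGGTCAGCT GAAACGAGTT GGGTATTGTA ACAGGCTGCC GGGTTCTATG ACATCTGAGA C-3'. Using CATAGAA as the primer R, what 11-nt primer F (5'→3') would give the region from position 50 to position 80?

5'-TGGGTATTGTA-3'

The reverse primer's reverse complement TTCTATG matches the template at positions 74–80; the product starts at position 50.
The forward primer is identical to the top strand over positions 50–60: TGGGTATTGTA.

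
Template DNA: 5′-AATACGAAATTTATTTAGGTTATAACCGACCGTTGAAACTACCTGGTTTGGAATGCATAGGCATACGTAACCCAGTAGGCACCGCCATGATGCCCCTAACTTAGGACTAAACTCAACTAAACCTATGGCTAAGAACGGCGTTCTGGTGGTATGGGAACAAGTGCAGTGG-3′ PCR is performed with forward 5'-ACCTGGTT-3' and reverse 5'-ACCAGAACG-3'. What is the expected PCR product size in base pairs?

107 bp

The forward primer matches the template at positions 41–48.
Reverse complement of the reverse primer: CGTTCTGGT. This occurs on the top strand at positions 139–147.
Amplicon spans positions 41–147: 107 bp.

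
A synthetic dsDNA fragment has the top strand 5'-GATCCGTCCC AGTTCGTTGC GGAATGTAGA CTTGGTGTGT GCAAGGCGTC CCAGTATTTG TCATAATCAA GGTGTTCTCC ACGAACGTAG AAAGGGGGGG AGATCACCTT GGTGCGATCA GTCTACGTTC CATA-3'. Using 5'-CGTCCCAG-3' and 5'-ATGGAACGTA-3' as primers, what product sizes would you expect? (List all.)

The forward primer CGTCCCAG matches the top strand at positions 5–12, 47–54.
The reverse primer's reverse complement is TACGTTCCAT, matching at positions 124–133.
Each forward site pairs with the reverse site to give a product ending at position 133: sizes 129, 87 bp.

129 bp, 87 bp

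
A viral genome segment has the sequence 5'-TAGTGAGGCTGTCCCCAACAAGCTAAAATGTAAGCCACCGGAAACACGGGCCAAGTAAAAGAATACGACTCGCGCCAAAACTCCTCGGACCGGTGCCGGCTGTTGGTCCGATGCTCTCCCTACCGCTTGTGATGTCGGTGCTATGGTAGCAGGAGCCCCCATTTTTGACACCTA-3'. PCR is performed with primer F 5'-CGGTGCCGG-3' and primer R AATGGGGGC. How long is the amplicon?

The forward primer matches the template at positions 91–99.
The reverse primer's reverse complement is GCCCCCATT, which matches the template at positions 155–163.
Product length = (reverse-primer end) − (forward-primer start) + 1 = 163 − 91 + 1 = 73 bp.

73 bp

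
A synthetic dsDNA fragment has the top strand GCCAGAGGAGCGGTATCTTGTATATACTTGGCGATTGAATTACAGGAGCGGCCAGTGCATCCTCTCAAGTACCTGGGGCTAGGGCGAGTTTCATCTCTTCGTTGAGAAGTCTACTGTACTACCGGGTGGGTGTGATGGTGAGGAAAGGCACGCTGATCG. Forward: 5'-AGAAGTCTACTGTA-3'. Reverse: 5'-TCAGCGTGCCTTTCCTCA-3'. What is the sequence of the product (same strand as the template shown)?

5'-AGAAGTCTACTGTACTACCGGGTGGGTGTGATGGTGAGGAAAGGCACGCTGA-3'

Scanning the template, AGAAGTCTACTGTA occurs at positions 105–118; this primer anneals to the bottom strand there with its 3' end pointing downstream.
Reverse complement of the reverse primer: TGAGGAAAGGCACGCTGA. This occurs on the top strand at positions 139–156.
The product is the template from position 105 through 156 (52 bp).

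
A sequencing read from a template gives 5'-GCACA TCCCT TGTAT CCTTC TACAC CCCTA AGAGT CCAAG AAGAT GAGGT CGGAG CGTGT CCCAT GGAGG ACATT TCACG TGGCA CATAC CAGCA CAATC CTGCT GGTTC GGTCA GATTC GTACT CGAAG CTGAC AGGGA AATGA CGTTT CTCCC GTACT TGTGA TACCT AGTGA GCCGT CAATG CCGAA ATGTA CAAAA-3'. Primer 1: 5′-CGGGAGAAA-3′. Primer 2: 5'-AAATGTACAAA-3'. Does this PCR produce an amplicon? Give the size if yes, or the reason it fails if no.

Primer 1 (CGGGAGAAA) has reverse complement TTTCTCCCG, which matches the top strand at positions 148–156; primer 1 anneals to the top strand there with its 3' end pointing upstream toward position 148.
Primer 2 (AAATGTACAAA) matches the top strand directly at positions 189–199; it anneals to the bottom strand with its 3' end pointing downstream toward position 199.
The 3' ends diverge (primer 1 extends toward position 1, primer 2 toward position 200), so the primers never converge on a shared product.

No product — the primers' 3' ends point away from each other.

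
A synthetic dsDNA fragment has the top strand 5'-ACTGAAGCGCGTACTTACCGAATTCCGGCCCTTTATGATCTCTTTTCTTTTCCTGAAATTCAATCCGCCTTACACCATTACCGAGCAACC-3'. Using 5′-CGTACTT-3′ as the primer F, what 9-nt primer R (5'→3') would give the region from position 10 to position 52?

The product's 3' end on the top strand is position 52.
The reverse primer anneals to the top strand over positions 44–52, i.e. to TTTCTTTTC.
Its sequence written 5'→3' is the reverse complement: GAAAAGAAA.

5'-GAAAAGAAA-3'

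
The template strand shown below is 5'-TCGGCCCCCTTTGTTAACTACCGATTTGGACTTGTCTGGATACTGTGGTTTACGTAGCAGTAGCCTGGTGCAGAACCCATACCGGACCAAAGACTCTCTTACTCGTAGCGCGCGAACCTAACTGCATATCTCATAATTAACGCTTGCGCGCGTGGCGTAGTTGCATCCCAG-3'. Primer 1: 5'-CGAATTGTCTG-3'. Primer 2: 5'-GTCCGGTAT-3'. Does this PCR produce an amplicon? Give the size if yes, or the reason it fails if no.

No product — primer 1 has no binding site in the template.

Primer 1 (CGAATTGTCTG) does not match the top strand, and its reverse complement CAGACAATTCG does not match either.
With no annealing site for primer 1, no amplification occurs.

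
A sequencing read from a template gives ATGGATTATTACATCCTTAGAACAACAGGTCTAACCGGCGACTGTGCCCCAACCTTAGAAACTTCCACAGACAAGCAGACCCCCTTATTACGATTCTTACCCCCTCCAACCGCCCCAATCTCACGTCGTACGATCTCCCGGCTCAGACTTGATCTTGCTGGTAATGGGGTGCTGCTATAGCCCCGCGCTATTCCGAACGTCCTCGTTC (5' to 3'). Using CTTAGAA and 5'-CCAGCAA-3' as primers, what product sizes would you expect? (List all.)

146 bp, 108 bp

The forward primer CTTAGAA matches the top strand at positions 16–22, 54–60.
The reverse primer's reverse complement is TTGCTGG, matching at positions 155–161.
Each forward site pairs with the reverse site to give a product ending at position 161: sizes 146, 108 bp.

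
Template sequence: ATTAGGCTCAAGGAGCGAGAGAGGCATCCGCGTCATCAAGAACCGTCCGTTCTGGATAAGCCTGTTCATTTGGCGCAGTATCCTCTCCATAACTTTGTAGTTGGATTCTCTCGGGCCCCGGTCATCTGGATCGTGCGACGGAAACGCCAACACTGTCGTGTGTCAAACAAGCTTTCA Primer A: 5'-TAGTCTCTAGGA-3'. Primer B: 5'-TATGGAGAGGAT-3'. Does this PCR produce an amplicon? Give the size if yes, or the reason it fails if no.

Primer A (TAGTCTCTAGGA) does not match the top strand, and its reverse complement TCCTAGAGACTA does not match either.
With no annealing site for primer A, no amplification occurs.

No product — primer A has no binding site in the template.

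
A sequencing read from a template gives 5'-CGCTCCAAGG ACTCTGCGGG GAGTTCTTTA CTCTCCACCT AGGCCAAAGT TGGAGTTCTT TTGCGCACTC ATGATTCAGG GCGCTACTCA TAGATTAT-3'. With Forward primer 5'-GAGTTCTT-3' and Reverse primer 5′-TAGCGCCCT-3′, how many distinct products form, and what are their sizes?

The forward primer GAGTTCTT matches the top strand at positions 21–28, 53–60.
The reverse primer's reverse complement is AGGGCGCTA, matching at positions 78–86.
Each forward site pairs with the reverse site to give a product ending at position 86: sizes 66, 34 bp.

Two products: 66 bp, 34 bp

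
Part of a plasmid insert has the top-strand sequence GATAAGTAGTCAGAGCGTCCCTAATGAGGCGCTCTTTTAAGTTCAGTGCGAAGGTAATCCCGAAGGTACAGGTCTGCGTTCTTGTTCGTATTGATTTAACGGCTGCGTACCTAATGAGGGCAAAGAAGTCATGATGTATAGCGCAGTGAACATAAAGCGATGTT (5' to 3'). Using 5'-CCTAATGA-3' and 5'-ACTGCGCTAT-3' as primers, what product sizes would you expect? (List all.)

128 bp, 38 bp

The forward primer CCTAATGA matches the top strand at positions 20–27, 110–117.
The reverse primer's reverse complement is ATAGCGCAGT, matching at positions 138–147.
Each forward site pairs with the reverse site to give a product ending at position 147: sizes 128, 38 bp.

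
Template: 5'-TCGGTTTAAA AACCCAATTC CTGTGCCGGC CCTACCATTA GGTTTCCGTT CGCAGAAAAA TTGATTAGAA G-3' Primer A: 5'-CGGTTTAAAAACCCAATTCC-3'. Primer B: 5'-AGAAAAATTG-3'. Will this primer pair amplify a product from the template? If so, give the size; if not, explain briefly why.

Primer A (CGGTTTAAAAACCCAATTCC) matches the top strand at positions 2–21 (3' end points downstream).
Primer B (AGAAAAATTG) also matches the top strand directly, at positions 54–63 — its reverse complement CAATTTTTCT is not present.
Both primers anneal to the bottom strand with 3' ends pointing the same way, so neither can prime synthesis back toward the other.

No product — both primers anneal to the same strand and extend in the same direction.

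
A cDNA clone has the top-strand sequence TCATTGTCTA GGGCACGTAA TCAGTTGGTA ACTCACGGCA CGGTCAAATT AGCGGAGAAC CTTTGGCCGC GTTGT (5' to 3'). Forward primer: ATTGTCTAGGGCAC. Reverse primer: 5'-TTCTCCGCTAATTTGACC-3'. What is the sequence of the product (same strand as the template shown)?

5'-ATTGTCTAGGGCACGTAATCAGTTGGTAACTCACGGCACGGTCAAATTAGCGGAGAA-3'

Scanning the template, ATTGTCTAGGGCAC occurs at positions 3–16; this primer anneals to the bottom strand there with its 3' end pointing downstream.
Taking the reverse complement of TTCTCCGCTAATTTGACC gives GGTCAAATTAGCGGAGAA, found at positions 42–59 on the template; the primer anneals here to the top strand with its 3' end pointing upstream.
The product is the template from position 3 through 59 (57 bp).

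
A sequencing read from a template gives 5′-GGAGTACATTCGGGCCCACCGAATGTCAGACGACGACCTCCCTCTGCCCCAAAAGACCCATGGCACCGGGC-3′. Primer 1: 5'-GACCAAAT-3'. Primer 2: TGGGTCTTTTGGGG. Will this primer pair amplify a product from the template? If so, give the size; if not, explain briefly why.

Primer 1 (GACCAAAT) does not match the top strand, and its reverse complement ATTTGGTC does not match either.
With no annealing site for primer 1, no amplification occurs.

No product — primer 1 has no binding site in the template.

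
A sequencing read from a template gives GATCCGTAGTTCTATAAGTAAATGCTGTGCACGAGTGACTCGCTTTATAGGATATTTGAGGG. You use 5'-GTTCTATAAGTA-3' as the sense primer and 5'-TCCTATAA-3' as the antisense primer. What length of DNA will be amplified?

44 bp

Scanning the template, GTTCTATAAGTA occurs at positions 9–20; this primer anneals to the bottom strand there with its 3' end pointing downstream.
Taking the reverse complement of TCCTATAA gives TTATAGGA, found at positions 45–52 on the template; the primer anneals here to the top strand with its 3' end pointing upstream.
Amplicon spans positions 9–52: 44 bp.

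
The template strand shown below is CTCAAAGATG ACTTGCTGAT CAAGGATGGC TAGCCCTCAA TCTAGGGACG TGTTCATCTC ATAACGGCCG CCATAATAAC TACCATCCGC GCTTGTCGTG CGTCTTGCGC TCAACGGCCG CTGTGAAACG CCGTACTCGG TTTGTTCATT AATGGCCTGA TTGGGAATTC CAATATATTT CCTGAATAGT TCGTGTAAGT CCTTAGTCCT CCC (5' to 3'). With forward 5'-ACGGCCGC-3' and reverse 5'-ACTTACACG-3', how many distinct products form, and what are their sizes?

Two products: 137 bp, 87 bp

The forward primer ACGGCCGC matches the top strand at positions 64–71, 114–121.
The reverse primer's reverse complement is CGTGTAAGT, matching at positions 192–200.
Each forward site pairs with the reverse site to give a product ending at position 200: sizes 137, 87 bp.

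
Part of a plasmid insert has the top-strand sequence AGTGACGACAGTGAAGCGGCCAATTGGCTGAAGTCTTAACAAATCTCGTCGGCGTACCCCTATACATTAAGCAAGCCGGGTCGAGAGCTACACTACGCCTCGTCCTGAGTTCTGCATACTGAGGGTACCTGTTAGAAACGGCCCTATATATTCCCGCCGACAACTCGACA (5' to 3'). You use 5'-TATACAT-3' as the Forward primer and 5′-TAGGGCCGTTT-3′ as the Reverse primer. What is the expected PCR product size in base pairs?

Scanning the template, TATACAT occurs at positions 61–67; this primer anneals to the bottom strand there with its 3' end pointing downstream.
Taking the reverse complement of TAGGGCCGTTT gives AAACGGCCCTA, found at positions 136–146 on the template; the primer anneals here to the top strand with its 3' end pointing upstream.
Amplicon spans positions 61–146: 86 bp.

86 bp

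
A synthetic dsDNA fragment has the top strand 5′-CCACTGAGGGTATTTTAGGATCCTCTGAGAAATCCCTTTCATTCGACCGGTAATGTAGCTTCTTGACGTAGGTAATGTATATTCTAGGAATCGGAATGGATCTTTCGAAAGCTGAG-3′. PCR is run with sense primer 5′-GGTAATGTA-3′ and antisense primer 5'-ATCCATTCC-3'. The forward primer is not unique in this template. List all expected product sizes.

53 bp, 31 bp

The forward primer GGTAATGTA matches the top strand at positions 49–57, 71–79.
The reverse primer's reverse complement is GGAATGGAT, matching at positions 93–101.
Each forward site pairs with the reverse site to give a product ending at position 101: sizes 53, 31 bp.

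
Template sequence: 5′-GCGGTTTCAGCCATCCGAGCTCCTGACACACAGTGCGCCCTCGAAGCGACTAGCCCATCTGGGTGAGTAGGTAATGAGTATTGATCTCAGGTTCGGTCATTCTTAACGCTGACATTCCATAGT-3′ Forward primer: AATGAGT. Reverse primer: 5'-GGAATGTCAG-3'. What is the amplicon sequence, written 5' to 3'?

Forward primer AATGAGT is found on the top strand at positions 73–79.
The reverse primer's reverse complement is CTGACATTCC, which matches the template at positions 109–118.
The product is the template from position 73 through 118 (46 bp).

5'-AATGAGTATTGATCTCAGGTTCGGTCATTCTTAACGCTGACATTCC-3'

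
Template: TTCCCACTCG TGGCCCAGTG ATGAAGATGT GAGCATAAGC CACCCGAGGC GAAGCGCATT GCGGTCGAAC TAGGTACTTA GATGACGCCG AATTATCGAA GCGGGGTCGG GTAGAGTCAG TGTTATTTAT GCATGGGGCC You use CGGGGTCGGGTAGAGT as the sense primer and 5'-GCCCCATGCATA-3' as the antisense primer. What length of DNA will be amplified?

The forward primer matches the template at positions 102–117.
Reverse complement of the reverse primer: TATGCATGGGGC. This occurs on the top strand at positions 128–139.
Product length = (reverse-primer end) − (forward-primer start) + 1 = 139 − 102 + 1 = 38 bp.

38 bp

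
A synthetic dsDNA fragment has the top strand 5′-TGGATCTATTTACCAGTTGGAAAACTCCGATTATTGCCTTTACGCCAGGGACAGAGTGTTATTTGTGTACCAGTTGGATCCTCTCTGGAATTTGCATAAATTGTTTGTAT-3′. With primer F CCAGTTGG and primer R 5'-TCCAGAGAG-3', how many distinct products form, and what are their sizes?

Two products: 77 bp, 20 bp

The forward primer CCAGTTGG matches the top strand at positions 13–20, 70–77.
The reverse primer's reverse complement is CTCTCTGGA, matching at positions 81–89.
Each forward site pairs with the reverse site to give a product ending at position 89: sizes 77, 20 bp.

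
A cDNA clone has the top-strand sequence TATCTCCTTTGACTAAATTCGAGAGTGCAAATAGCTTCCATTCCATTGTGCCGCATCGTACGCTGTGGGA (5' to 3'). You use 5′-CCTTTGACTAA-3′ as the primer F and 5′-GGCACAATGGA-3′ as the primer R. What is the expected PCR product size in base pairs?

Scanning the template, CCTTTGACTAA occurs at positions 6–16; this primer anneals to the bottom strand there with its 3' end pointing downstream.
The reverse primer's reverse complement is TCCATTGTGCC, which matches the template at positions 42–52.
Amplicon spans positions 6–52: 47 bp.

47 bp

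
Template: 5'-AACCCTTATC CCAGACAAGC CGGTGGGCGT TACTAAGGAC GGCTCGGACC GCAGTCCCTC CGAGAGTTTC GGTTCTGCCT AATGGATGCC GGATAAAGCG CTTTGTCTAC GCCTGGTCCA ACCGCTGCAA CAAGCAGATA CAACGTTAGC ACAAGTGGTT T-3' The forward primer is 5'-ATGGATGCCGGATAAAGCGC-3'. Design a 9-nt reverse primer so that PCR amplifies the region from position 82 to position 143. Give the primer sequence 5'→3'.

5'-TTGTATCTG-3'

The product's 3' end on the top strand is position 143.
The reverse primer anneals to the top strand over positions 135–143, i.e. to CAGATACAA.
Its sequence written 5'→3' is the reverse complement: TTGTATCTG.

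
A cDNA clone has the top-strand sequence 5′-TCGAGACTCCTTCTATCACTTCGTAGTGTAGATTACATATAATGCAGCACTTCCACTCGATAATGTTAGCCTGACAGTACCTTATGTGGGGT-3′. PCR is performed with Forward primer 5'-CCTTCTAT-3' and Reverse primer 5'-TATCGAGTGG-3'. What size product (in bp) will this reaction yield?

54 bp

Scanning the template, CCTTCTAT occurs at positions 9–16; this primer anneals to the bottom strand there with its 3' end pointing downstream.
The reverse primer's reverse complement is CCACTCGATA, which matches the template at positions 53–62.
Product length = (reverse-primer end) − (forward-primer start) + 1 = 62 − 9 + 1 = 54 bp.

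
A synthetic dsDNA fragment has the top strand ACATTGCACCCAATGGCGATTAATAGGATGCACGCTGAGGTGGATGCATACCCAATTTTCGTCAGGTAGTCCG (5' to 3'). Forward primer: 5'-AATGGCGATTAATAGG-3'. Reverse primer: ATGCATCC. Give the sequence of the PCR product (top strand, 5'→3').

5'-AATGGCGATTAATAGGATGCACGCTGAGGTGGATGCAT-3'

The forward primer matches the template at positions 12–27.
Reverse complement of the reverse primer: GGATGCAT. This occurs on the top strand at positions 42–49.
The product is the template from position 12 through 49 (38 bp).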